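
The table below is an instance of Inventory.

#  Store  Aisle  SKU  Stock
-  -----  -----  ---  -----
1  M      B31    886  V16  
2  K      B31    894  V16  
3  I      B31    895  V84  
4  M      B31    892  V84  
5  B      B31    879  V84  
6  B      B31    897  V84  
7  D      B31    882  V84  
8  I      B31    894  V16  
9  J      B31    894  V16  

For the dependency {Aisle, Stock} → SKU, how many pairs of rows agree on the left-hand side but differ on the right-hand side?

13

(Aisle=B31, Stock=V16): violating pairs (1,2), (1,8), (1,9) — 3 pairs.
(Aisle=B31, Stock=V84): violating pairs (3,4), (3,5), (3,6), (3,7), (4,5), (4,6), (4,7), (5,6), (5,7), (6,7) — 10 pairs.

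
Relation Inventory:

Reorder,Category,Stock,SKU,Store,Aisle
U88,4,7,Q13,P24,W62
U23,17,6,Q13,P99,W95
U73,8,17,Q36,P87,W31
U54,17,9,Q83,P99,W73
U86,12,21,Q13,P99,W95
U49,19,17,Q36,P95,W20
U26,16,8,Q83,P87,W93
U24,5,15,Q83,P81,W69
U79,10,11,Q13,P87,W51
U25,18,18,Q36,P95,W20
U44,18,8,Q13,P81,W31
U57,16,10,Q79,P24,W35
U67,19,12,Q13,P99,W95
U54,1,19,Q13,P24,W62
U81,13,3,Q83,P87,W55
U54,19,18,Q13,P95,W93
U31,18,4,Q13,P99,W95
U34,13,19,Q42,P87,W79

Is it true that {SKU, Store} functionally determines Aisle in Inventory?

No

(SKU=Q13, Store=P24): 2 rows → Aisle = W62, W62 ✓
(SKU=Q13, Store=P99): 4 rows → Aisle = W95, W95, W95, W95 ✓
(SKU=Q36, Store=P87): 1 row → Aisle = W31 ✓
(SKU=Q83, Store=P99): 1 row → Aisle = W73 ✓
(SKU=Q36, Store=P95): 2 rows → Aisle = W20, W20 ✓
(SKU=Q83, Store=P87): 2 rows → Aisle takes values {W93, W55} — violation
(SKU=Q83, Store=P81): 1 row → Aisle = W69 ✓
(SKU=Q13, Store=P87): 1 row → Aisle = W51 ✓
(SKU=Q13, Store=P81): 1 row → Aisle = W31 ✓
(SKU=Q79, Store=P24): 1 row → Aisle = W35 ✓
(SKU=Q13, Store=P95): 1 row → Aisle = W93 ✓
(SKU=Q42, Store=P87): 1 row → Aisle = W79 ✓
Two rows agree on {SKU, Store} but differ on Aisle, so {SKU, Store} -> Aisle does not hold.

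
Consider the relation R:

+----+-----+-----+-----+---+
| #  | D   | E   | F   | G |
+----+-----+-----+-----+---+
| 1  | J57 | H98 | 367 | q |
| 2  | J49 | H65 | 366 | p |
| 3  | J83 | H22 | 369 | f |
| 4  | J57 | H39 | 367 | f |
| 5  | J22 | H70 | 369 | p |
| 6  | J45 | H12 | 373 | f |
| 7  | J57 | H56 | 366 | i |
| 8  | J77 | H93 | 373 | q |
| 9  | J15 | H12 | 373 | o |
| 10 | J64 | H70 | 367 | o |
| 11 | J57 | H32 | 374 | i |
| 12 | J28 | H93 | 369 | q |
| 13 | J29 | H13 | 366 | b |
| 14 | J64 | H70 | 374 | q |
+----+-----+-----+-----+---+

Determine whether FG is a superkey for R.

All 14 rows have distinct FG values, so FG → (all attributes) holds and FG is a superkey.

Yes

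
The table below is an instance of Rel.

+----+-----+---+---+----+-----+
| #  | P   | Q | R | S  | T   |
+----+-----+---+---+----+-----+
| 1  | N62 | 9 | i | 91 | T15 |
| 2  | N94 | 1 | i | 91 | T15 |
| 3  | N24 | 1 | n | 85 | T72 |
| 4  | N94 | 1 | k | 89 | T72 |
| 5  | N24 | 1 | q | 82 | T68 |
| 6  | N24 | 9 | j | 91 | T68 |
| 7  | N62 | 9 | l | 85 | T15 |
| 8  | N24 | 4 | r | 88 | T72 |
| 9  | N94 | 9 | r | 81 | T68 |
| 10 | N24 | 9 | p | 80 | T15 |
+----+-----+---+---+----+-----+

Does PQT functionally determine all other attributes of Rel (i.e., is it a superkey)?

No

Rows 1 and 7 have the same PQT value (P=N62, Q=9, T=T15) but are distinct tuples, so PQT does not determine every attribute — not a superkey.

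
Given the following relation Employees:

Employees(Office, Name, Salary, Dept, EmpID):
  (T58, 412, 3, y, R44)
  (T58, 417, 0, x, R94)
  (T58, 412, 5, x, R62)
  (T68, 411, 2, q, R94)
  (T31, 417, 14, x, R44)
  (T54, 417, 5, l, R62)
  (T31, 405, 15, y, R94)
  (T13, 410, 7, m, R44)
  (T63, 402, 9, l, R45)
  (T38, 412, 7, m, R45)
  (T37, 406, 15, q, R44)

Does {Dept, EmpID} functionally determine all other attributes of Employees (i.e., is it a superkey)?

All 11 rows have distinct {Dept, EmpID} values, so {Dept, EmpID} → (all attributes) holds and {Dept, EmpID} is a superkey.

Yes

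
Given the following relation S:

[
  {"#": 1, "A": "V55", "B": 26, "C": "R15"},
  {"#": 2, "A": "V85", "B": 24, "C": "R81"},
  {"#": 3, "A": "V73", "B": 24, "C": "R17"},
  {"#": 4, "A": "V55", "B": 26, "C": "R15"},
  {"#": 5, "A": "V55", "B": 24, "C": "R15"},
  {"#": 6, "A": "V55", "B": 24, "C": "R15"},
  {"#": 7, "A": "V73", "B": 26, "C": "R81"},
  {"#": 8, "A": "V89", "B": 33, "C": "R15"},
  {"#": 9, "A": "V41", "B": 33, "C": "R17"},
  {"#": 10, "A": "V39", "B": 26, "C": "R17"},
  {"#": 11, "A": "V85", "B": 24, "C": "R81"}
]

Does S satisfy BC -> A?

Yes

(B=26, C=R15): rows 1, 4 → A = V55, V55 ✓
(B=24, C=R81): rows 2, 11 → A = V85, V85 ✓
(B=24, C=R17): row 3 → A = V73 ✓
(B=24, C=R15): rows 5, 6 → A = V55, V55 ✓
(B=26, C=R81): row 7 → A = V73 ✓
(B=33, C=R15): row 8 → A = V89 ✓
(B=33, C=R17): row 9 → A = V41 ✓
(B=26, C=R17): row 10 → A = V39 ✓
Every BC value is associated with a single A value, so BC -> A holds.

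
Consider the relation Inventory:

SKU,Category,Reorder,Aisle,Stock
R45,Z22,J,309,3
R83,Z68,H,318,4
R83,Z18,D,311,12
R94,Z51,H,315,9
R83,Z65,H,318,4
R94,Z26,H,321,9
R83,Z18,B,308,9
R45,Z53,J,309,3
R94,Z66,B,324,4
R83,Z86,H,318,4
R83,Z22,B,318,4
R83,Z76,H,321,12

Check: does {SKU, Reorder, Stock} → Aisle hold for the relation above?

(SKU=R45, Reorder=J, Stock=3): 2 rows → Aisle = 309, 309 ✓
(SKU=R83, Reorder=H, Stock=4): 3 rows → Aisle = 318, 318, 318 ✓
(SKU=R83, Reorder=D, Stock=12): 1 row → Aisle = 311 ✓
(SKU=R94, Reorder=H, Stock=9): 2 rows → Aisle takes values {315, 321} — violation
(SKU=R83, Reorder=B, Stock=9): 1 row → Aisle = 308 ✓
(SKU=R94, Reorder=B, Stock=4): 1 row → Aisle = 324 ✓
(SKU=R83, Reorder=B, Stock=4): 1 row → Aisle = 318 ✓
(SKU=R83, Reorder=H, Stock=12): 1 row → Aisle = 321 ✓
Two rows agree on {SKU, Reorder, Stock} but differ on Aisle, so {SKU, Reorder, Stock} → Aisle does not hold.

No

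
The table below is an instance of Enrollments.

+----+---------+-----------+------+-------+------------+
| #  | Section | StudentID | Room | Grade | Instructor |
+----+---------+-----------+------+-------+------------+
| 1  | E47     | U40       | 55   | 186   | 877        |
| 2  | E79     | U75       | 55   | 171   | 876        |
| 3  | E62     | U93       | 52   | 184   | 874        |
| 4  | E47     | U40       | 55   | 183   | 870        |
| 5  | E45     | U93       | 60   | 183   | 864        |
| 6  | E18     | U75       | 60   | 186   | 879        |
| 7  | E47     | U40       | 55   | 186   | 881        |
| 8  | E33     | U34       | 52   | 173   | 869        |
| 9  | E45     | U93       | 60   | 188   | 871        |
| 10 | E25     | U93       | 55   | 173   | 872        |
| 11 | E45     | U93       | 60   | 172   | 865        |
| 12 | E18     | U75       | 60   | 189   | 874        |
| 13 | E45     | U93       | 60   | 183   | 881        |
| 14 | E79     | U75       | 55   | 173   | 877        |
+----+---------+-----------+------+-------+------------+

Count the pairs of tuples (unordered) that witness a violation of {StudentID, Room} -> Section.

(StudentID=U40, Room=55): all 3 rows agree on Section — 0 pairs.
(StudentID=U75, Room=55): all 2 rows agree on Section — 0 pairs.
(StudentID=U93, Room=60): all 4 rows agree on Section — 0 pairs.
(StudentID=U75, Room=60): all 2 rows agree on Section — 0 pairs.

0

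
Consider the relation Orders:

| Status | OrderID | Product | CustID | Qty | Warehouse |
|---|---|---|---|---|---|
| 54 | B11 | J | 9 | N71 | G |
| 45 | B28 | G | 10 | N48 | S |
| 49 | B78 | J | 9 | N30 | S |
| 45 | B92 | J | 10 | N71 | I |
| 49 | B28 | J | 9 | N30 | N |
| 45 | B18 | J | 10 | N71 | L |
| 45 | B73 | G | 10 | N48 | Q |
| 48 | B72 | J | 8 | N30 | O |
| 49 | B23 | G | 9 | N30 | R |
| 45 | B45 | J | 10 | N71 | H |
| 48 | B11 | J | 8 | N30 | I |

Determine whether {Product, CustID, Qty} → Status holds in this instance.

Yes

(Product=J, CustID=9, Qty=N71): 1 row → Status = 54 ✓
(Product=G, CustID=10, Qty=N48): 2 rows → Status = 45, 45 ✓
(Product=J, CustID=9, Qty=N30): 2 rows → Status = 49, 49 ✓
(Product=J, CustID=10, Qty=N71): 3 rows → Status = 45, 45, 45 ✓
(Product=J, CustID=8, Qty=N30): 2 rows → Status = 48, 48 ✓
(Product=G, CustID=9, Qty=N30): 1 row → Status = 49 ✓
Every {Product, CustID, Qty} value is associated with a single Status value, so {Product, CustID, Qty} → Status holds.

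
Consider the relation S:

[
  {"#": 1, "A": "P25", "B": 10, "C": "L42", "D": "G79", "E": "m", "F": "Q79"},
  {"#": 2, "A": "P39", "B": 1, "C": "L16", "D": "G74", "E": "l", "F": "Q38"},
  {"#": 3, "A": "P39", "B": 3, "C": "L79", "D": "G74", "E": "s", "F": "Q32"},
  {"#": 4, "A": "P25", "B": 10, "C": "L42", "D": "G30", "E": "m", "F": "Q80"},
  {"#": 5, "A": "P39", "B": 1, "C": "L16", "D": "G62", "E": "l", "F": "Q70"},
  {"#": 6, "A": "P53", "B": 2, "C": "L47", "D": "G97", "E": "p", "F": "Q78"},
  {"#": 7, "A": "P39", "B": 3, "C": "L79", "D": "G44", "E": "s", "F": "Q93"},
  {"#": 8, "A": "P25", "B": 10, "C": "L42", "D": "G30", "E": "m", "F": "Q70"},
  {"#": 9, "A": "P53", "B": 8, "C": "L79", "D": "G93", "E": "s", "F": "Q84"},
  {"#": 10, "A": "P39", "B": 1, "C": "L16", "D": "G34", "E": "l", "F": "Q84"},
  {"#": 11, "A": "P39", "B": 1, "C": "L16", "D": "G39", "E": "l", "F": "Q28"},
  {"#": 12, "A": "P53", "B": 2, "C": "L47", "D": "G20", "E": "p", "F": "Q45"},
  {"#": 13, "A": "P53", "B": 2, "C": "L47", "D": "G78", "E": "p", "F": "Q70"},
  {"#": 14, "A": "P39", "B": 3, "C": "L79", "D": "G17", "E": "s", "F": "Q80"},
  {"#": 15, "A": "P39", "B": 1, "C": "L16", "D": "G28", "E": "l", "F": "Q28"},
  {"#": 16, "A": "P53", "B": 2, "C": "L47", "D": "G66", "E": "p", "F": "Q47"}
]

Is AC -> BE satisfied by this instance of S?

(A=P25, C=L42): rows 1, 4, 8 → {B,E} = (10, m), (10, m), (10, m) ✓
(A=P39, C=L16): rows 2, 5, 10, 11, 15 → {B,E} = (1, l), (1, l), (1, l), (1, l), (1, l) ✓
(A=P39, C=L79): rows 3, 7, 14 → {B,E} = (3, s), (3, s), (3, s) ✓
(A=P53, C=L47): rows 6, 12, 13, 16 → {B,E} = (2, p), (2, p), (2, p), (2, p) ✓
(A=P53, C=L79): row 9 → {B,E} = (8, s) ✓
Every AC value is associated with a single BE value, so AC -> BE holds.

Yes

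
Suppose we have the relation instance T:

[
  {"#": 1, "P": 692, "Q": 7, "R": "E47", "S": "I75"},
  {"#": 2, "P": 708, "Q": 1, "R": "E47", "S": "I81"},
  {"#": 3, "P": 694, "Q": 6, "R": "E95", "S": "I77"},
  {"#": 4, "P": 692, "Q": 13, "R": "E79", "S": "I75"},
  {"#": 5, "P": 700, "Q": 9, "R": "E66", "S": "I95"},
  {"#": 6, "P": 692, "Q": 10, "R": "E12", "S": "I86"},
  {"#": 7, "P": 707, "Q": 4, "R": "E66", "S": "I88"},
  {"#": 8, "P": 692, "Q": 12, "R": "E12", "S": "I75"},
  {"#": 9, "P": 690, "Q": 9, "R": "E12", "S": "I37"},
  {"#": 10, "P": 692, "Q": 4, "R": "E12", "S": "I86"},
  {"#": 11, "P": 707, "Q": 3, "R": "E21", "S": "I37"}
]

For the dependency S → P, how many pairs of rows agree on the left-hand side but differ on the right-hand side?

S=I75: all 3 rows agree on P — 0 pairs.
S=I86: all 2 rows agree on P — 0 pairs.
S=I37: violating pairs (9,11) — 1 pair.

1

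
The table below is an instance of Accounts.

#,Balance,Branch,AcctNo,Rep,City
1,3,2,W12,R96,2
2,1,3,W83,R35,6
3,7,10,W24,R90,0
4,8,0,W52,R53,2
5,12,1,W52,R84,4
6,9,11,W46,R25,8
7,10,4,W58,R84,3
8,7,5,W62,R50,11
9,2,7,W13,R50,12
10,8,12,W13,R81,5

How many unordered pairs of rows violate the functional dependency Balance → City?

Balance=7: violating pairs (3,8) — 1 pair.
Balance=8: violating pairs (4,10) — 1 pair.

2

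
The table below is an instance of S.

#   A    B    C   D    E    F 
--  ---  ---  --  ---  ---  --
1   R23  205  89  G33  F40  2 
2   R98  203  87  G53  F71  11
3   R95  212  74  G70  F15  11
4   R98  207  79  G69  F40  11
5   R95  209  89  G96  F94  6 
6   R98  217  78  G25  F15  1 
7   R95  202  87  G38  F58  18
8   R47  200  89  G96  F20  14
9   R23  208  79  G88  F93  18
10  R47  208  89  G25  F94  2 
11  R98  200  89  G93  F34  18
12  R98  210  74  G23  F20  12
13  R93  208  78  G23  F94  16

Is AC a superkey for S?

Rows 8 and 10 have the same AC value (A=R47, C=89) but are distinct tuples, so AC does not determine every attribute — not a superkey.

No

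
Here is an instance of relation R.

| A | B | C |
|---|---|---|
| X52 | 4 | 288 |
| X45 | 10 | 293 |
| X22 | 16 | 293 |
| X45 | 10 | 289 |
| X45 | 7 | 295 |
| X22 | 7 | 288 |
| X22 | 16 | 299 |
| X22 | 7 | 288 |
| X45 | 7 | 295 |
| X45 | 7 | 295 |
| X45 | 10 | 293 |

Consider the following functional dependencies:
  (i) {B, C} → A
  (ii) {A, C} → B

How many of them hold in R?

2

(i) {B, C} → A: every LHS value maps to a single RHS value — holds.
(ii) {A, C} → B: every LHS value maps to a single RHS value — holds.
2 of the 2 dependencies hold.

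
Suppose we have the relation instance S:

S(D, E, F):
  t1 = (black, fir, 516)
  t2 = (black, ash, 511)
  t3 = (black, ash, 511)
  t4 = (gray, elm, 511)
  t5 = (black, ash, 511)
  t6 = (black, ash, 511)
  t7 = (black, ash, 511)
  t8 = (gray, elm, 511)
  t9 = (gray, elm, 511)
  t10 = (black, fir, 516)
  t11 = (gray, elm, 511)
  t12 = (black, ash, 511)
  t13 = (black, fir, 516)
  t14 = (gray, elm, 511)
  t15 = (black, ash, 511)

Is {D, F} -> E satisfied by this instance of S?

(D=black, F=516): rows 1, 10, 13 → E = fir, fir, fir ✓
(D=black, F=511): rows 2, 3, 5, 6, 7, 12, 15 → E = ash, ash, ash, ash, ash, ash, ash ✓
(D=gray, F=511): rows 4, 8, 9, 11, 14 → E = elm, elm, elm, elm, elm ✓
Every {D, F} value is associated with a single E value, so {D, F} -> E holds.

Yes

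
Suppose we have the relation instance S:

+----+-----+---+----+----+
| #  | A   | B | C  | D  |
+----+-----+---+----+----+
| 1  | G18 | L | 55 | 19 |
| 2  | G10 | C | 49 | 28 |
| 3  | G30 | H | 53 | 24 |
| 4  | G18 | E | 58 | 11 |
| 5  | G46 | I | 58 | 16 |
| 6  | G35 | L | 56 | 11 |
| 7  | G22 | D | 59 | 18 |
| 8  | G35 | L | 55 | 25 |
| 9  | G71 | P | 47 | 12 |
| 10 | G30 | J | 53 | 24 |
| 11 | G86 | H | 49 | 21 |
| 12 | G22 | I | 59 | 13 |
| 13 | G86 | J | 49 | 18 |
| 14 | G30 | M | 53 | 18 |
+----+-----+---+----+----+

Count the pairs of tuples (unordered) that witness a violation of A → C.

2

A=G18: violating pairs (1,4) — 1 pair.
A=G30: all 3 rows agree on C — 0 pairs.
A=G35: violating pairs (6,8) — 1 pair.
A=G22: all 2 rows agree on C — 0 pairs.
A=G86: all 2 rows agree on C — 0 pairs.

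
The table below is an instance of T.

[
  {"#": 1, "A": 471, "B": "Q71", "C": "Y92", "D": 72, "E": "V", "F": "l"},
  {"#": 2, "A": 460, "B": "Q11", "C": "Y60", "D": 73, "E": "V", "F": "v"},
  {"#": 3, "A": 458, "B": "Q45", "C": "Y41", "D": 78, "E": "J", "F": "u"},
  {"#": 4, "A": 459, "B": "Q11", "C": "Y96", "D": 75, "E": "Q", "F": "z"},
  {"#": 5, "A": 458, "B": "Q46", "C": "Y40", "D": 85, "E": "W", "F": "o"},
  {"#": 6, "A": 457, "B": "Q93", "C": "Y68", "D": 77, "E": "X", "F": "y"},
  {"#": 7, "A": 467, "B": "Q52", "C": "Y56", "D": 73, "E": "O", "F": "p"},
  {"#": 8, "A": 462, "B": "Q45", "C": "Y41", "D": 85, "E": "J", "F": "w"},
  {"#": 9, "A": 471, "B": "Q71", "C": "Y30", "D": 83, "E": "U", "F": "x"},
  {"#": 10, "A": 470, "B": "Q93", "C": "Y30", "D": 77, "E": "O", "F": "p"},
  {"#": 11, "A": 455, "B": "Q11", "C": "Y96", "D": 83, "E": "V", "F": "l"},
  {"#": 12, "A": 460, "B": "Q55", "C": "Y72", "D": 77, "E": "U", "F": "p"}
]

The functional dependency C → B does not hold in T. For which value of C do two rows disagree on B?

C=Y92: row 1 → B = Q71 ✓
C=Y60: row 2 → B = Q11 ✓
C=Y41: rows 3, 8 → B = Q45, Q45 ✓
C=Y96: rows 4, 11 → B = Q11, Q11 ✓
C=Y40: row 5 → B = Q46 ✓
C=Y68: row 6 → B = Q93 ✓
C=Y56: row 7 → B = Q52 ✓
C=Y30: rows 9, 10 → B takes values {Q71, Q93} — violation
C=Y72: row 12 → B = Q55 ✓
The only C value with inconsistent B is C=Y30.

Y30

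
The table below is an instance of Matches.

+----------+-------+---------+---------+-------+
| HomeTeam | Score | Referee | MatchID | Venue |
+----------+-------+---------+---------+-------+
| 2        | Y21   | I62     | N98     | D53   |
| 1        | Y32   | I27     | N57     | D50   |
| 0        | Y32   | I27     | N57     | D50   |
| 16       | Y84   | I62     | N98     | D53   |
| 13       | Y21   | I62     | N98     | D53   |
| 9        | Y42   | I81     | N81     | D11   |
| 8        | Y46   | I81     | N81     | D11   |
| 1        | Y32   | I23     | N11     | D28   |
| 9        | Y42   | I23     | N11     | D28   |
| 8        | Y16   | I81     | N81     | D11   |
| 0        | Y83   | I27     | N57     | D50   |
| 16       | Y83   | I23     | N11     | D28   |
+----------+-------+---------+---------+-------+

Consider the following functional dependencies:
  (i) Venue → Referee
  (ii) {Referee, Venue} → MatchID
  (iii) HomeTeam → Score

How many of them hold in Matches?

(i) Venue → Referee: every LHS value maps to a single RHS value — holds.
(ii) {Referee, Venue} → MatchID: every LHS value maps to a single RHS value — holds.
(iii) HomeTeam → Score: HomeTeam=0: 2 rows → Score takes values {Y32, Y83} — violation; HomeTeam=16: 2 rows → Score takes values {Y84, Y83} — violation; HomeTeam=8: 2 rows → Score takes values {Y46, Y16} — violation — fails.
2 of the 3 dependencies hold.

2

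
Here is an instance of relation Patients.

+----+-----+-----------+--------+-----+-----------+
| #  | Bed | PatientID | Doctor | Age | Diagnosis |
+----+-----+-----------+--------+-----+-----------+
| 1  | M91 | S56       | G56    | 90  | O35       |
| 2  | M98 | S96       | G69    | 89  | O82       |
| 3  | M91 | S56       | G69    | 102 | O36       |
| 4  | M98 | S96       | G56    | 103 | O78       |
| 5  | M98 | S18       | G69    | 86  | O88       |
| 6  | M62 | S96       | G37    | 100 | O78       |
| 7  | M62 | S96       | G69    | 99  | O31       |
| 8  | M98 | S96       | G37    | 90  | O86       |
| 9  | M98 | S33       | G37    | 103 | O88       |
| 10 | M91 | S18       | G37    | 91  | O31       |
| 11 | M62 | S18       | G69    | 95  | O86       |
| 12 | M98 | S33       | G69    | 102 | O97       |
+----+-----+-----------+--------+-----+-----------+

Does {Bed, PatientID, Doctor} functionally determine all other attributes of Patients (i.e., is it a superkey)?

All 12 rows have distinct {Bed, PatientID, Doctor} values, so {Bed, PatientID, Doctor} → (all attributes) holds and {Bed, PatientID, Doctor} is a superkey.

Yes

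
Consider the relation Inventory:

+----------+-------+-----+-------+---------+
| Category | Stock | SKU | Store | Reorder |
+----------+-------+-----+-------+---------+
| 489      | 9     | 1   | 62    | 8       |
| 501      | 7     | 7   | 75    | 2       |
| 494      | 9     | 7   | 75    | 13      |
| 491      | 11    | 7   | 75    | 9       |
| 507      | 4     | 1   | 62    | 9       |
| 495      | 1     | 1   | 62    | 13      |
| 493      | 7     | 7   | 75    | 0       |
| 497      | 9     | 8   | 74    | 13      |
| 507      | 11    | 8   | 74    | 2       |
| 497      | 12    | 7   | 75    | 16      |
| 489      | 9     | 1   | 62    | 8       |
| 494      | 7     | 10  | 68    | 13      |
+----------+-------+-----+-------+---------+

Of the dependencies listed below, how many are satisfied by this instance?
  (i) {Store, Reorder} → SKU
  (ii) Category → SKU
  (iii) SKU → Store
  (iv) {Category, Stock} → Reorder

3

(i) {Store, Reorder} → SKU: every LHS value maps to a single RHS value — holds.
(ii) Category → SKU: Category=494: 2 rows → SKU takes values {7, 10} — violation; Category=507: 2 rows → SKU takes values {1, 8} — violation; Category=497: 2 rows → SKU takes values {8, 7} — violation — fails.
(iii) SKU → Store: every LHS value maps to a single RHS value — holds.
(iv) {Category, Stock} → Reorder: every LHS value maps to a single RHS value — holds.
3 of the 4 dependencies hold.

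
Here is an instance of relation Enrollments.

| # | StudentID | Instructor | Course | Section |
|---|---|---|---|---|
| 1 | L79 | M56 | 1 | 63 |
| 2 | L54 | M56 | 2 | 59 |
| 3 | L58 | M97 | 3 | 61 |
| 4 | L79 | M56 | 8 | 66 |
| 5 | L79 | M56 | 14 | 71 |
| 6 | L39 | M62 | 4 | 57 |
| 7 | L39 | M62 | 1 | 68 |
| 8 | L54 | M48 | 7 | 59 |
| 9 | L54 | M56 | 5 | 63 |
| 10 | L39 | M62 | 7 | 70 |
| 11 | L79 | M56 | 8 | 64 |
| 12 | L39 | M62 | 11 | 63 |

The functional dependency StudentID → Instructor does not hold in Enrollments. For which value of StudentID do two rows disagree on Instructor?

L54

StudentID=L79: rows 1, 4, 5, 11 → Instructor = M56, M56, M56, M56 ✓
StudentID=L54: rows 2, 8, 9 → Instructor takes values {M56, M48} — violation
StudentID=L58: row 3 → Instructor = M97 ✓
StudentID=L39: rows 6, 7, 10, 12 → Instructor = M62, M62, M62, M62 ✓
The only StudentID value with inconsistent Instructor is StudentID=L54.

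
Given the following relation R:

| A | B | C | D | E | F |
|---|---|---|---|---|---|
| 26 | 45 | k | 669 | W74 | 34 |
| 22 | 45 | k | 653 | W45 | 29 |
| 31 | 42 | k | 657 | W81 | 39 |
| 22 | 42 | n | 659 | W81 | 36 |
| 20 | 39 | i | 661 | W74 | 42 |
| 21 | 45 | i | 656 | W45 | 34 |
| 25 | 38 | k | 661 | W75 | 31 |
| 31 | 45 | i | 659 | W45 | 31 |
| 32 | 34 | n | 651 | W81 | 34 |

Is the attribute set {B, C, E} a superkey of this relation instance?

No

Two distinct rows share (B=45, C=i, E=W45), so {B, C, E} does not determine every attribute — not a superkey.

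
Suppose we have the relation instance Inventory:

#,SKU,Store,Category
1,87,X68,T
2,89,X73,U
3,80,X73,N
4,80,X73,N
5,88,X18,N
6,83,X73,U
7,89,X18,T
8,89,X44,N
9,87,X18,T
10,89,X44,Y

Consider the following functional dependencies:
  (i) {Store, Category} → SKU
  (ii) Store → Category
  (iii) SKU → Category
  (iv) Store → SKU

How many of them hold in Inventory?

(i) {Store, Category} → SKU: (Store=X73, Category=U): rows 2, 6 → SKU takes values {89, 83} — violation; (Store=X18, Category=T): rows 7, 9 → SKU takes values {89, 87} — violation — fails.
(ii) Store → Category: Store=X73: rows 2, 3, 4, 6 → Category takes values {U, N} — violation; Store=X18: rows 5, 7, 9 → Category takes values {N, T} — violation; Store=X44: rows 8, 10 → Category takes values {N, Y} — violation — fails.
(iii) SKU → Category: SKU=89: rows 2, 7, 8, 10 → Category takes values {U, T, N, Y} — violation — fails.
(iv) Store → SKU: Store=X73: rows 2, 3, 4, 6 → SKU takes values {89, 80, 83} — violation; Store=X18: rows 5, 7, 9 → SKU takes values {88, 89, 87} — violation — fails.
None of the 4 dependencies hold.

0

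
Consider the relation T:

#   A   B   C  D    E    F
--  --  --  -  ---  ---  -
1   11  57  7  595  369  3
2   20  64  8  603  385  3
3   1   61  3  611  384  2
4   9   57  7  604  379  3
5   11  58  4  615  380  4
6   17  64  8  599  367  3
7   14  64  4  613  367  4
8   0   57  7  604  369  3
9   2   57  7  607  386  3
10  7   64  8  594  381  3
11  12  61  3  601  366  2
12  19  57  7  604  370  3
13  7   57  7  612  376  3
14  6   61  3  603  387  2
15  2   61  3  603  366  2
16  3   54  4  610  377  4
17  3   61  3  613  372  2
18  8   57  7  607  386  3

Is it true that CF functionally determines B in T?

(C=7, F=3): rows 1, 4, 8, 9, 12, 13, 18 → B = 57, 57, 57, 57, 57, 57, 57 ✓
(C=8, F=3): rows 2, 6, 10 → B = 64, 64, 64 ✓
(C=3, F=2): rows 3, 11, 14, 15, 17 → B = 61, 61, 61, 61, 61 ✓
(C=4, F=4): rows 5, 7, 16 → B takes values {58, 64, 54} — violation
Two rows agree on CF but differ on B, so CF → B does not hold.

No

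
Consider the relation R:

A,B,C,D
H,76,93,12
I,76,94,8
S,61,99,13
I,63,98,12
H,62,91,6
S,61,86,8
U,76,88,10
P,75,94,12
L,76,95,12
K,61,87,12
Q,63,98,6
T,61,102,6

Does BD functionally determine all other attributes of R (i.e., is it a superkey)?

No

Two distinct rows share (B=76, D=12), so BD does not determine every attribute — not a superkey.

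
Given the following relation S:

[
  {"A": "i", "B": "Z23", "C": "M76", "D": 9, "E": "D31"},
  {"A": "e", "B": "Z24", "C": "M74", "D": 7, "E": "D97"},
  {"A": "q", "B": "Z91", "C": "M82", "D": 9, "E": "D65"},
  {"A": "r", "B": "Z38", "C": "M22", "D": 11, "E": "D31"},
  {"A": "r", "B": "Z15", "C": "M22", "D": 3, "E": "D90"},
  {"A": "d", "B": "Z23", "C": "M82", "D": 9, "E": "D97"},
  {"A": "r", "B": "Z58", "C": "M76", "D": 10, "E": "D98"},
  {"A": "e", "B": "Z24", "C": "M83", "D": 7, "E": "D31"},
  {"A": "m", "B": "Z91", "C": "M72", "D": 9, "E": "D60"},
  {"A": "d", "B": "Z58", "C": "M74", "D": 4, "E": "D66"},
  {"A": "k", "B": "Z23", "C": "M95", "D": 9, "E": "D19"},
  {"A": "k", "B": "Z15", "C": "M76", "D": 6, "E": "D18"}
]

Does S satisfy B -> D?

No

B=Z23: 3 rows → D = 9, 9, 9 ✓
B=Z24: 2 rows → D = 7, 7 ✓
B=Z91: 2 rows → D = 9, 9 ✓
B=Z38: 1 row → D = 11 ✓
B=Z15: 2 rows → D takes values {3, 6} — violation
B=Z58: 2 rows → D takes values {10, 4} — violation
Two rows agree on B but differ on D, so B -> D does not hold.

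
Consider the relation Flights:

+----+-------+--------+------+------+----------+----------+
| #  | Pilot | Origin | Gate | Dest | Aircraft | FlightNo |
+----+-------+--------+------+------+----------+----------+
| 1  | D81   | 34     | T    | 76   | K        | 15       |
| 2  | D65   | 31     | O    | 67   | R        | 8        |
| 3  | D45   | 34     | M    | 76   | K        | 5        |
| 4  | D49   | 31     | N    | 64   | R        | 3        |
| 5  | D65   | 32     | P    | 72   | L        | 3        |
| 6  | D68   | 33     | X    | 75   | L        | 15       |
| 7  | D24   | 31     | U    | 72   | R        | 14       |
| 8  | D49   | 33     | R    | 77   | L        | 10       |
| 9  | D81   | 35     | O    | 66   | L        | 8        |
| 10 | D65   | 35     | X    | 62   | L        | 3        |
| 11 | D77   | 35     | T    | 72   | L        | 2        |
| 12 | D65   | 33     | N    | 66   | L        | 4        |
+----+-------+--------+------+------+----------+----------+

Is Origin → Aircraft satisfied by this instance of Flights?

Origin=34: rows 1, 3 → Aircraft = K, K ✓
Origin=31: rows 2, 4, 7 → Aircraft = R, R, R ✓
Origin=32: row 5 → Aircraft = L ✓
Origin=33: rows 6, 8, 12 → Aircraft = L, L, L ✓
Origin=35: rows 9, 10, 11 → Aircraft = L, L, L ✓
Every Origin value is associated with a single Aircraft value, so Origin → Aircraft holds.

Yes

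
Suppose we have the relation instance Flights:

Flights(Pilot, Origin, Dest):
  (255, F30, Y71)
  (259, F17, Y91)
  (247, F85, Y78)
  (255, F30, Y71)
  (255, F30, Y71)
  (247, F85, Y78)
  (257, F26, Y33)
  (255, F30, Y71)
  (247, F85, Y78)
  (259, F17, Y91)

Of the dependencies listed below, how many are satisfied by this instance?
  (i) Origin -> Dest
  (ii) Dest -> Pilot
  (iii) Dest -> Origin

(i) Origin -> Dest: every LHS value maps to a single RHS value — holds.
(ii) Dest -> Pilot: every LHS value maps to a single RHS value — holds.
(iii) Dest -> Origin: every LHS value maps to a single RHS value — holds.
3 of the 3 dependencies hold.

3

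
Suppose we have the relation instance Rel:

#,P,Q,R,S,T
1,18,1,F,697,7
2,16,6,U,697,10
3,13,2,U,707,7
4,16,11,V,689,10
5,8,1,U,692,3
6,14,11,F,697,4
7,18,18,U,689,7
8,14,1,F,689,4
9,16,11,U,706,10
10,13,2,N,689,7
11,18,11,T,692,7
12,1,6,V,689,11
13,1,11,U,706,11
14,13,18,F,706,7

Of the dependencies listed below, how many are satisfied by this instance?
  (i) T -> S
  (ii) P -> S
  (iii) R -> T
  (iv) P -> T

(i) T -> S: T=7: rows 1, 3, 7, 10, 11, 14 → S takes values {697, 707, 689, 692, 706} — violation; T=10: rows 2, 4, 9 → S takes values {697, 689, 706} — violation; T=4: rows 6, 8 → S takes values {697, 689} — violation; T=11: rows 12, 13 → S takes values {689, 706} — violation — fails.
(ii) P -> S: P=18: rows 1, 7, 11 → S takes values {697, 689, 692} — violation; P=16: rows 2, 4, 9 → S takes values {697, 689, 706} — violation; P=13: rows 3, 10, 14 → S takes values {707, 689, 706} — violation; P=14: rows 6, 8 → S takes values {697, 689} — violation; P=1: rows 12, 13 → S takes values {689, 706} — violation — fails.
(iii) R -> T: R=F: rows 1, 6, 8, 14 → T takes values {7, 4} — violation; R=U: rows 2, 3, 5, 7, 9, 13 → T takes values {10, 7, 3, 11} — violation; R=V: rows 4, 12 → T takes values {10, 11} — violation — fails.
(iv) P -> T: every LHS value maps to a single RHS value — holds.
1 of the 4 dependencies holds.

1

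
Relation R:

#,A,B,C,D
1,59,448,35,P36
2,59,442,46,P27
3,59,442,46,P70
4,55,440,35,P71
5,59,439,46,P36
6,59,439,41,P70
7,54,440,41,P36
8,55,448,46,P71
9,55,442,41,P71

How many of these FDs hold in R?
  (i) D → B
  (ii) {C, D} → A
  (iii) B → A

(i) D → B: D=P36: rows 1, 5, 7 → B takes values {448, 439, 440} — violation; D=P70: rows 3, 6 → B takes values {442, 439} — violation; D=P71: rows 4, 8, 9 → B takes values {440, 448, 442} — violation — fails.
(ii) {C, D} → A: every LHS value maps to a single RHS value — holds.
(iii) B → A: B=448: rows 1, 8 → A takes values {59, 55} — violation; B=442: rows 2, 3, 9 → A takes values {59, 55} — violation; B=440: rows 4, 7 → A takes values {55, 54} — violation — fails.
1 of the 3 dependencies holds.

1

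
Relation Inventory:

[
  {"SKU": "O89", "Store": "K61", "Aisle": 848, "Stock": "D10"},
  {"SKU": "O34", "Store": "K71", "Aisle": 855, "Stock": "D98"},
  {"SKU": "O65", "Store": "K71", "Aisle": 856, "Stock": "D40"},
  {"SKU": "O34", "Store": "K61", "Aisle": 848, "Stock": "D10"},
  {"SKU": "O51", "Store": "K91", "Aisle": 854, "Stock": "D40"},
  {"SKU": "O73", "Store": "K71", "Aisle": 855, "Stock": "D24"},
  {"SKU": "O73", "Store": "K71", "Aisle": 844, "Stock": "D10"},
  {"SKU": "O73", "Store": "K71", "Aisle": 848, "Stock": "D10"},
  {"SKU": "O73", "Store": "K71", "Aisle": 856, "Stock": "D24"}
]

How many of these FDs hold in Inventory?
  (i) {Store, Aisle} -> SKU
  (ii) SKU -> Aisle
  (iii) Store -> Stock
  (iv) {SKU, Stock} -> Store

1

(i) {Store, Aisle} -> SKU: (Store=K61, Aisle=848): 2 rows → SKU takes values {O89, O34} — violation; (Store=K71, Aisle=855): 2 rows → SKU takes values {O34, O73} — violation; (Store=K71, Aisle=856): 2 rows → SKU takes values {O65, O73} — violation — fails.
(ii) SKU -> Aisle: SKU=O34: 2 rows → Aisle takes values {855, 848} — violation; SKU=O73: 4 rows → Aisle takes values {855, 844, 848, 856} — violation — fails.
(iii) Store -> Stock: Store=K71: 6 rows → Stock takes values {D98, D40, D24, D10} — violation — fails.
(iv) {SKU, Stock} -> Store: every LHS value maps to a single RHS value — holds.
1 of the 4 dependencies holds.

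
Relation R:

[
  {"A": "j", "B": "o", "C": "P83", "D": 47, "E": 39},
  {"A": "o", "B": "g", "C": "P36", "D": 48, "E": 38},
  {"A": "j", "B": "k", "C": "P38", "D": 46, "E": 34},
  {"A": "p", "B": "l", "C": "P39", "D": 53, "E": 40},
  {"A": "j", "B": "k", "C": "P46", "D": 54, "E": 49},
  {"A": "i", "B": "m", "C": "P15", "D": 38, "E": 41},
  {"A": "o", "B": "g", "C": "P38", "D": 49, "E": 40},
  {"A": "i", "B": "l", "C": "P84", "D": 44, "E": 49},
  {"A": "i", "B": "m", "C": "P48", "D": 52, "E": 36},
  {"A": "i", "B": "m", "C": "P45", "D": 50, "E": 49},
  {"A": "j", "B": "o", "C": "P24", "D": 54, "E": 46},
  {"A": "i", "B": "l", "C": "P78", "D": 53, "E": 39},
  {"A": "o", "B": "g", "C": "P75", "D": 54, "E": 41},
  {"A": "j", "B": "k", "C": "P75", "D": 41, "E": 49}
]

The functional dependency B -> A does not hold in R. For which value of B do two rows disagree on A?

l

B=o: 2 rows → A = j, j ✓
B=g: 3 rows → A = o, o, o ✓
B=k: 3 rows → A = j, j, j ✓
B=l: 3 rows → A takes values {p, i} — violation
B=m: 3 rows → A = i, i, i ✓
The only B value with inconsistent A is B=l.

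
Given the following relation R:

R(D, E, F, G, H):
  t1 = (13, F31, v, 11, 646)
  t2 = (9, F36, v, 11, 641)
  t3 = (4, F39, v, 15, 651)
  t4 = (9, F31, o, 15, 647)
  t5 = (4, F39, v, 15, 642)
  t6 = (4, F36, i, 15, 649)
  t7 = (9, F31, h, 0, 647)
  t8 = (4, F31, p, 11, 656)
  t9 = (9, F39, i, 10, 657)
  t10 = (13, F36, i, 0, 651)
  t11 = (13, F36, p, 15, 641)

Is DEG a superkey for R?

No

Rows 3 and 5 have the same DEG value (D=4, E=F39, G=15) but are distinct tuples, so DEG does not determine every attribute — not a superkey.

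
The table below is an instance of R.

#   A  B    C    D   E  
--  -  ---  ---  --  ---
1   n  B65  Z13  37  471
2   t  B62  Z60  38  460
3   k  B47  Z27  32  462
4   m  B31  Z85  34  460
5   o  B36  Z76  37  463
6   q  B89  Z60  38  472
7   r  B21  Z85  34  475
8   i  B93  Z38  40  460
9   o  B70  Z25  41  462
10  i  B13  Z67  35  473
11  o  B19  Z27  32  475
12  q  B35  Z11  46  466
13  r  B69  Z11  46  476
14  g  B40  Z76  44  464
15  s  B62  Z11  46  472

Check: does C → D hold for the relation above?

C=Z13: row 1 → D = 37 ✓
C=Z60: rows 2, 6 → D = 38, 38 ✓
C=Z27: rows 3, 11 → D = 32, 32 ✓
C=Z85: rows 4, 7 → D = 34, 34 ✓
C=Z76: rows 5, 14 → D takes values {37, 44} — violation
C=Z38: row 8 → D = 40 ✓
C=Z25: row 9 → D = 41 ✓
C=Z67: row 10 → D = 35 ✓
C=Z11: rows 12, 13, 15 → D = 46, 46, 46 ✓
Two rows agree on C but differ on D, so C → D does not hold.

No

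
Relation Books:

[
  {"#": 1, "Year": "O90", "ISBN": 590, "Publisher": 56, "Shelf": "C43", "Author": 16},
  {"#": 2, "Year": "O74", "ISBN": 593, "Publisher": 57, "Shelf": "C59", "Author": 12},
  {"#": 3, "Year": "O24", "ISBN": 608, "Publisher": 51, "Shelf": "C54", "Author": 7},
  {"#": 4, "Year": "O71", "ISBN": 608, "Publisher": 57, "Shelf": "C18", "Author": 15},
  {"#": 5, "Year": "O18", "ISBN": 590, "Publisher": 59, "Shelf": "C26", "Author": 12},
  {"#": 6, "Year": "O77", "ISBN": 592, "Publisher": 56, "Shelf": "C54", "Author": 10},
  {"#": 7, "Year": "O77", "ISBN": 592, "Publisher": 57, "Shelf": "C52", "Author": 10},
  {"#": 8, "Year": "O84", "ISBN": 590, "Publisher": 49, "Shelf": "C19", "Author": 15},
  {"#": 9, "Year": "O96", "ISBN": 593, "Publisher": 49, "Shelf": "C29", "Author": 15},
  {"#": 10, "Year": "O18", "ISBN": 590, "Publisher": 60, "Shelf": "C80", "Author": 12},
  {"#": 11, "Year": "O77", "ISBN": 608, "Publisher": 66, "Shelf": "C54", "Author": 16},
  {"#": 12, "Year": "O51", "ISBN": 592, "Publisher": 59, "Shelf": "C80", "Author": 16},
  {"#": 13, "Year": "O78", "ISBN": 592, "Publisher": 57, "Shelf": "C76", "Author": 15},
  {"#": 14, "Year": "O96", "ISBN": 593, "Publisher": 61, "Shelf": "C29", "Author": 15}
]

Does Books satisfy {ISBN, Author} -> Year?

(ISBN=590, Author=16): row 1 → Year = O90 ✓
(ISBN=593, Author=12): row 2 → Year = O74 ✓
(ISBN=608, Author=7): row 3 → Year = O24 ✓
(ISBN=608, Author=15): row 4 → Year = O71 ✓
(ISBN=590, Author=12): rows 5, 10 → Year = O18, O18 ✓
(ISBN=592, Author=10): rows 6, 7 → Year = O77, O77 ✓
(ISBN=590, Author=15): row 8 → Year = O84 ✓
(ISBN=593, Author=15): rows 9, 14 → Year = O96, O96 ✓
(ISBN=608, Author=16): row 11 → Year = O77 ✓
(ISBN=592, Author=16): row 12 → Year = O51 ✓
(ISBN=592, Author=15): row 13 → Year = O78 ✓
Every {ISBN, Author} value is associated with a single Year value, so {ISBN, Author} -> Year holds.

Yes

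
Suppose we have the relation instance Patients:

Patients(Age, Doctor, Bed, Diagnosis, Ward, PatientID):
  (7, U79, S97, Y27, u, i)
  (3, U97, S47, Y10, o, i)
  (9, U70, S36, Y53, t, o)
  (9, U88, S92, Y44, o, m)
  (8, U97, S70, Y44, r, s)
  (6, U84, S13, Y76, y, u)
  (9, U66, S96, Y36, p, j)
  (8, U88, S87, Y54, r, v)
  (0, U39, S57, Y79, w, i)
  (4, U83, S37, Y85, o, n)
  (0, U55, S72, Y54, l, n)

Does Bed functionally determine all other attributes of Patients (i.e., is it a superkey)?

All 11 rows have distinct Bed values, so Bed → (all attributes) holds and Bed is a superkey.

Yes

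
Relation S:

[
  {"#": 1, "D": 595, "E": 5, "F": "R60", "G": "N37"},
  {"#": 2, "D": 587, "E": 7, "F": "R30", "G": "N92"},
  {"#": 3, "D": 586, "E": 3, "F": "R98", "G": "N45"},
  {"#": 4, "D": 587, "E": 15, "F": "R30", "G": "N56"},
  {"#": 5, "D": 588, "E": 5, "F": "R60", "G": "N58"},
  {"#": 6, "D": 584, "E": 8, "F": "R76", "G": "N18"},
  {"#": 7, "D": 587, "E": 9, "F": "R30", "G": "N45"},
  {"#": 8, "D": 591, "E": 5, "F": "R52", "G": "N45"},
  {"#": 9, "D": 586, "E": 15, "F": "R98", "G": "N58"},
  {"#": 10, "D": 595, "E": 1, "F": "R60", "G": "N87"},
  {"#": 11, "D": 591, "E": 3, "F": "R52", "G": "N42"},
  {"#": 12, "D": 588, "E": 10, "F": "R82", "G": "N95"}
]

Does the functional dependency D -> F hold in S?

D=595: rows 1, 10 → F = R60, R60 ✓
D=587: rows 2, 4, 7 → F = R30, R30, R30 ✓
D=586: rows 3, 9 → F = R98, R98 ✓
D=588: rows 5, 12 → F takes values {R60, R82} — violation
D=584: row 6 → F = R76 ✓
D=591: rows 8, 11 → F = R52, R52 ✓
Two rows agree on D but differ on F, so D -> F does not hold.

No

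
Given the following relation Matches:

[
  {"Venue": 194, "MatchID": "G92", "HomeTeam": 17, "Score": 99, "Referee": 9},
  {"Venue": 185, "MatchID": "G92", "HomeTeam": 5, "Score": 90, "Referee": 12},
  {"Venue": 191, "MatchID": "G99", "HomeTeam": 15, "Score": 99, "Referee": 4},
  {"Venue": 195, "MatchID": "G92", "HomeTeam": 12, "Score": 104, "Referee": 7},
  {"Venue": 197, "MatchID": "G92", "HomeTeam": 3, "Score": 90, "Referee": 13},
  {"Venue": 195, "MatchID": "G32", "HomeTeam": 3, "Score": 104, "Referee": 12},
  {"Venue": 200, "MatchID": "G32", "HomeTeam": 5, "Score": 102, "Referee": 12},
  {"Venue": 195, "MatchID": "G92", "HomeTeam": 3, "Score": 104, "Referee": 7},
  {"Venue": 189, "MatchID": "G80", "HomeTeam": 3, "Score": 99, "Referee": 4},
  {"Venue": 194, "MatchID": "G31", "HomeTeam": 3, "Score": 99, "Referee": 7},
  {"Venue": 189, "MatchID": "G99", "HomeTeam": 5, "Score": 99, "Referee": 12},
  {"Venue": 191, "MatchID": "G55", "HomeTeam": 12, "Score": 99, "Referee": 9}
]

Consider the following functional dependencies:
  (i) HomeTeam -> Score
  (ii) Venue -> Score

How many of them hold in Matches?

(i) HomeTeam -> Score: HomeTeam=5: 3 rows → Score takes values {90, 102, 99} — violation; HomeTeam=12: 2 rows → Score takes values {104, 99} — violation; HomeTeam=3: 5 rows → Score takes values {90, 104, 99} — violation — fails.
(ii) Venue -> Score: every LHS value maps to a single RHS value — holds.
1 of the 2 dependencies holds.

1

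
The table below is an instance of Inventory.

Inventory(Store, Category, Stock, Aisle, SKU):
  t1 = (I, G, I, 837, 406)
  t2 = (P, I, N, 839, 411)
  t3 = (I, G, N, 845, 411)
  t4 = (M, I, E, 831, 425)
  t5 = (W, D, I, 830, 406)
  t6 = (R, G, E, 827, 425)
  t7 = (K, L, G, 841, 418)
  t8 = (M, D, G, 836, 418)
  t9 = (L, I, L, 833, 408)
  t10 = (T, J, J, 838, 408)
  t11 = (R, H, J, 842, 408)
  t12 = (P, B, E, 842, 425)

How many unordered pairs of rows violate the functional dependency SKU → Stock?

SKU=406: all 2 rows agree on Stock — 0 pairs.
SKU=411: all 2 rows agree on Stock — 0 pairs.
SKU=425: all 3 rows agree on Stock — 0 pairs.
SKU=418: all 2 rows agree on Stock — 0 pairs.
SKU=408: violating pairs (9,10), (9,11) — 2 pairs.

2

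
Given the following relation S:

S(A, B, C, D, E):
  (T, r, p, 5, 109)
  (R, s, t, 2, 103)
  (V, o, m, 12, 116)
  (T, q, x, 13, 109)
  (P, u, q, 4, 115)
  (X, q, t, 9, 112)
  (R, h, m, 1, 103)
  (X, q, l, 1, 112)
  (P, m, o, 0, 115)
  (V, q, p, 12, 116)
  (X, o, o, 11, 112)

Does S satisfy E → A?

E=109: 2 rows → A = T, T ✓
E=103: 2 rows → A = R, R ✓
E=116: 2 rows → A = V, V ✓
E=115: 2 rows → A = P, P ✓
E=112: 3 rows → A = X, X, X ✓
Every E value is associated with a single A value, so E → A holds.

Yes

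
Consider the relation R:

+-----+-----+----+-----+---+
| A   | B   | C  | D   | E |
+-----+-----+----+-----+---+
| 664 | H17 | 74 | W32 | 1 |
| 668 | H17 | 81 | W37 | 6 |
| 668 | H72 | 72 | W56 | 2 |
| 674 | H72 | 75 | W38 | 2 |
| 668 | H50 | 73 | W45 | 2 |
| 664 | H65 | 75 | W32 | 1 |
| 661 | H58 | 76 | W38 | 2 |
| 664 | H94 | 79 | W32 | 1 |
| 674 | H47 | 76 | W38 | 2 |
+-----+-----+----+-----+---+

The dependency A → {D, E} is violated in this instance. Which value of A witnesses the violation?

A=664: 3 rows → {D,E} = (W32, 1), (W32, 1), (W32, 1) ✓
A=668: 3 rows → {D,E} takes values {(W37, 6), (W56, 2), (W45, 2)} — violation
A=674: 2 rows → {D,E} = (W38, 2), (W38, 2) ✓
A=661: 1 row → {D,E} = (W38, 2) ✓
The only A value with inconsistent RHS is A=668.

668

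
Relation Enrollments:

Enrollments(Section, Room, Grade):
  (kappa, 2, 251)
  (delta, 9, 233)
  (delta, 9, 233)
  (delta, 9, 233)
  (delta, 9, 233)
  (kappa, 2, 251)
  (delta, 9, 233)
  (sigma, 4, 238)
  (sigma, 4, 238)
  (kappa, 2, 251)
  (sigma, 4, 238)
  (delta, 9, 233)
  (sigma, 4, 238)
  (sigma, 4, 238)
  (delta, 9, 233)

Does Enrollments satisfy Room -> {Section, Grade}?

Room=2: 3 rows → {Section,Grade} = (kappa, 251), (kappa, 251), (kappa, 251) ✓
Room=9: 7 rows → {Section,Grade} = (delta, 233), (delta, 233), (delta, 233), (delta, 233), (delta, 233), (delta, 233), (delta, 233) ✓
Room=4: 5 rows → {Section,Grade} = (sigma, 238), (sigma, 238), (sigma, 238), (sigma, 238), (sigma, 238) ✓
Every Room value is associated with a single {Section, Grade} value, so Room -> {Section, Grade} holds.

Yes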